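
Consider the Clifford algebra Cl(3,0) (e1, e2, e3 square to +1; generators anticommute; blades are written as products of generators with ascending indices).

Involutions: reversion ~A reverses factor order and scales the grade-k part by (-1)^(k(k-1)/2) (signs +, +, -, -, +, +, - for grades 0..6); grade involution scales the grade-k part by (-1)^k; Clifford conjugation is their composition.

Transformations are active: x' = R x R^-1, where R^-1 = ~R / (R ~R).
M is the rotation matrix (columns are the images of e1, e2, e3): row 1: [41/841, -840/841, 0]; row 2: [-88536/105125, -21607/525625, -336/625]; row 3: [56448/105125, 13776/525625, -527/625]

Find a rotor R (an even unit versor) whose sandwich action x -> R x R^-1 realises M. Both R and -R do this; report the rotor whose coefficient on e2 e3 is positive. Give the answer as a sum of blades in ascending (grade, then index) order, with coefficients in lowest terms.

Method: write R = a + b12*e1 e2 + b13*e1 e3 + b23*e2 e3 with a^2 + b12^2 + b13^2 + b23^2 = 1 (so R^-1 = ~R). Expanding the columns R e_j ~R gives tr M = 4a^2 - 1 and, from the antisymmetric part, M21 - M12 = -4a*b12, M13 - M31 = 4a*b13, M32 - M23 = -4a*b23.
Here tr M = -439189/525625, so a^2 = (1 + tr M)/4 = 21609/525625 and a = ±147/725. Taking a = 147/725: M21 - M12 = 16464/105125, M13 - M31 = -56448/105125, M32 - M23 = 296352/525625, giving b12 = -28/145, b13 = -96/145, b23 = -504/725, i.e. R = 147/725 - 28/145*e1 e2 - 96/145*e1 e3 - 504/725*e2 e3.
Its e2 e3 coefficient is negative, so report the other preimage -R.
Answer: -147/725 + 28/145*e1 e2 + 96/145*e1 e3 + 504/725*e2 e3. Uniqueness: Spin(3) -> SO(3) maps R and -R to the same rotation of trace -439189/525625; fixing the sign of the e2 e3 coefficient removes the ambiguity.


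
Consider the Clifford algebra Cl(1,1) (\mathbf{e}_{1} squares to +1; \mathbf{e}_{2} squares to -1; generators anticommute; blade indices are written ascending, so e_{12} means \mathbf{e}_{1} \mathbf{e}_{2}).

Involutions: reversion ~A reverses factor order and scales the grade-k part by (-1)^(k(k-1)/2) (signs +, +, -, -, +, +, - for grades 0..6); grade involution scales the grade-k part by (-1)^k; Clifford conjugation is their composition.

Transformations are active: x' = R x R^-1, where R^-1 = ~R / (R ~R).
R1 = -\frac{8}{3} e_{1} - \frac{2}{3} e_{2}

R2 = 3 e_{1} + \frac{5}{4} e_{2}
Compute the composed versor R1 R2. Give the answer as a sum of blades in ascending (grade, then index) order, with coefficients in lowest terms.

Distribute over the terms of R1 (each basis-blade product reordered to ascending indices, repeated generators contracted through their squares):
(-\frac{8}{3} e_{1}) R2 = -8 - \frac{10}{3} e_{12}
(-\frac{2}{3} e_{2}) R2 = \frac{5}{6} + 2 e_{12}
Summing the partial products and collecting blades:
Answer: -\frac{43}{6} - \frac{4}{3} e_{12}


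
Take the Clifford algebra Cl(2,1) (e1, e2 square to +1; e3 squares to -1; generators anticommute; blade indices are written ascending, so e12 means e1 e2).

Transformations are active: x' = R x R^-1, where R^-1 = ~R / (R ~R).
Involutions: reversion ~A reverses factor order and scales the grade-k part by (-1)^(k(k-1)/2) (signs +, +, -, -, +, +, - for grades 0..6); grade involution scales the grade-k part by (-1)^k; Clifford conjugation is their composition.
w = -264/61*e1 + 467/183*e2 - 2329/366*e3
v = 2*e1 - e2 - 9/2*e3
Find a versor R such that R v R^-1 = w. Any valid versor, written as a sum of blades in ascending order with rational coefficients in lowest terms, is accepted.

Key observation: q(v) = q(w) = -61/4 (sandwiches preserve the norm), so R = v + w = -142/61*e1 + 284/183*e2 - 1988/183*e3 works whenever it is invertible — the component of v along it is kept and (v - w)/2 reverses, sending v to w.
Answer: -142/61*e1 + 284/183*e2 - 1988/183*e3


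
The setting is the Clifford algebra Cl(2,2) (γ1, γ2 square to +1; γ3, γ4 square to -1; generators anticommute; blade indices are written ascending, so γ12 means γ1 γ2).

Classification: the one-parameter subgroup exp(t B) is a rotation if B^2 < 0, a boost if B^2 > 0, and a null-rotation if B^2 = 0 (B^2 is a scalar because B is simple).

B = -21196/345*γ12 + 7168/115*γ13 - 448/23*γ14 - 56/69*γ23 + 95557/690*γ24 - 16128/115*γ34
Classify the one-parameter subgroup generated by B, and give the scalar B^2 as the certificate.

B^2 term by term: the squares give (-21196/345)^2*(γ12)^2 + (7168/115)^2*(γ13)^2 + (-448/23)^2*(γ14)^2 + (-56/69)^2*(γ23)^2 + (95557/690)^2*(γ24)^2 + (-16128/115)^2*(γ34)^2 = 449270416/119025*(-1) + 51380224/13225*(+1) + 200704/529*(+1) + 3136/4761*(+1) + 9131140249/476100*(+1) + 260112384/13225*(-1) = 49/36 (each basis 2-blade squares to minus the product of its generators' squares); cross terms between blades sharing an index anticommute and cancel; the commuting (index-disjoint) pairs give grade-4 terms 2*c*c'*(blade product), which cancel blade by blade — γ1234: 227899392/13225 - 684952576/39675 + 50176/1587 = 0 — confirming B is simple. So B^2 = 49/36.
Answer: boost, certificate B^2 = 49/36. No conjugation can change B^2 = 49/36; the sign gives the class.


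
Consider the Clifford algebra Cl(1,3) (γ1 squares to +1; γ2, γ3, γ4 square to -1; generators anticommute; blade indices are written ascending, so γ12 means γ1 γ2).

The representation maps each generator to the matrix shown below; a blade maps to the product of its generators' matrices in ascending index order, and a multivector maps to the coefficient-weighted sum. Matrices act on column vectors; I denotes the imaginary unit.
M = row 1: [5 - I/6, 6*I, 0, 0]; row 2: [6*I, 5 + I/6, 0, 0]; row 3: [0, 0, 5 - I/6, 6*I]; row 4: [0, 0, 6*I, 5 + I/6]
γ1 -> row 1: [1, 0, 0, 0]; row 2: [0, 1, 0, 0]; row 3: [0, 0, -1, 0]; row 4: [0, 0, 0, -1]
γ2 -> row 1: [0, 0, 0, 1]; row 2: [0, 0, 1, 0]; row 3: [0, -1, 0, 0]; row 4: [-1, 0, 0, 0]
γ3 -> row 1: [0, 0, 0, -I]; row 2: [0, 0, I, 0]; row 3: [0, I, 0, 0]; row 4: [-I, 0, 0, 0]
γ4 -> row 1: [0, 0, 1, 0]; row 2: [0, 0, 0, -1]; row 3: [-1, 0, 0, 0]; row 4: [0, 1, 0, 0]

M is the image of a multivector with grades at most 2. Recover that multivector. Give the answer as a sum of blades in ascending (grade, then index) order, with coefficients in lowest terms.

Method: the blade images are trace-orthogonal — tr(rho(e_A) rho(e_B)^-1) = 4 if A = B and 0 otherwise — and rho(e_A)^-1 = (e_A)^2 * rho(e_A) with (e_A)^2 = +1 or -1, so the coefficient of e_A in the preimage is (e_A)^2 * tr(M rho(e_A))/4.
Nonzero projections over blades of grade <= 2: 1: (1)^2 = +1, tr(M 1) = 20, coefficient 5; γ23: (γ23)^2 = -1, tr(M rho(γ23)) = -2/3, coefficient 1/6; γ34: (γ34)^2 = -1, tr(M rho(γ34)) = 24, coefficient -6. Every other blade of grade <= 2 projects to 0.
Answer: 5 + 1/6*γ23 - 6*γ34


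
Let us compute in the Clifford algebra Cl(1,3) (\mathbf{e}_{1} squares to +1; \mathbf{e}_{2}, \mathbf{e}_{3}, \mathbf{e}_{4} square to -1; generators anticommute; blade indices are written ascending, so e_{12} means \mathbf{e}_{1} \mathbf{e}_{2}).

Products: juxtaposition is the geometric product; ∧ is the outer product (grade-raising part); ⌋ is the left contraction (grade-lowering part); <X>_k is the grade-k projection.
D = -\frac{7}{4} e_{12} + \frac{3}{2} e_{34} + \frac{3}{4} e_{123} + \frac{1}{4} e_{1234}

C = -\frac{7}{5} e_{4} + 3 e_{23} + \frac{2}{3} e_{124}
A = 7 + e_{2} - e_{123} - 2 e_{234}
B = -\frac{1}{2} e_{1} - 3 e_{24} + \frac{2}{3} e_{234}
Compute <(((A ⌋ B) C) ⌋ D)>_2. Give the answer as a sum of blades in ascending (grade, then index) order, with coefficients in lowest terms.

step 1: -\frac{4}{3} - \frac{7}{2} e_{1} + 3 e_{4} - 21 e_{24} - \frac{2}{3} e_{34} + \frac{14}{3} e_{234}
step 2: \frac{21}{5} + 14 e_{1} - \frac{147}{5} e_{2} - \frac{14}{15} e_{3} - \frac{182}{15} e_{4} - 2 e_{12} - \frac{28}{9} e_{13} + \frac{49}{10} e_{14} + \frac{38}{15} e_{23} - \frac{13}{3} e_{24} + 63 e_{34} - \frac{181}{18} e_{123} - \frac{8}{9} e_{124} + 9 e_{234}
step 3: -\frac{2003}{24} + \frac{473}{10} e_{1} - \frac{133}{6} e_{2} - \frac{1793}{90} e_{3} + \frac{1409}{360} e_{4} - \frac{112}{5} e_{12} - \frac{347}{15} e_{13} - \frac{19}{30} e_{14} + \frac{469}{40} e_{23} + \frac{7}{9} e_{24} + \frac{29}{5} e_{34} + \frac{7}{60} e_{123} + \frac{7}{30} e_{124} - \frac{147}{20} e_{134} + \frac{7}{2} e_{234} + \frac{21}{20} e_{1234}
step 4: -\frac{112}{5} e_{12} - \frac{347}{15} e_{13} - \frac{19}{30} e_{14} + \frac{469}{40} e_{23} + \frac{7}{9} e_{24} + \frac{29}{5} e_{34}
Answer: -\frac{112}{5} e_{12} - \frac{347}{15} e_{13} - \frac{19}{30} e_{14} + \frac{469}{40} e_{23} + \frac{7}{9} e_{24} + \frac{29}{5} e_{34}


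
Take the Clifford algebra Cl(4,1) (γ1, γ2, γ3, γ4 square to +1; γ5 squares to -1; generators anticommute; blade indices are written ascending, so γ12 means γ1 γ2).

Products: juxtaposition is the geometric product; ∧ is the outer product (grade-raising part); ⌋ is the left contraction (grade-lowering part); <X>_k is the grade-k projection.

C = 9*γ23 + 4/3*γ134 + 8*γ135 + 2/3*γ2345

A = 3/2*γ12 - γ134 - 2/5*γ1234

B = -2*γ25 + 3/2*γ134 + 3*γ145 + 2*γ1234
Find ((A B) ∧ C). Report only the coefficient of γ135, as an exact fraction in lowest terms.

step 1: 7/10 + 7/5*γ2 - 3*γ15 - 3*γ34 - 3*γ35 - 9/4*γ234 + 6/5*γ235 - 9/2*γ245 + 4/5*γ1345 + 2*γ12345
step 2: 63/10*γ23 + 14/15*γ134 + 28/5*γ135 - 28/15*γ1234 - 191/5*γ1235 + 7/15*γ2345
Answer: 28/5


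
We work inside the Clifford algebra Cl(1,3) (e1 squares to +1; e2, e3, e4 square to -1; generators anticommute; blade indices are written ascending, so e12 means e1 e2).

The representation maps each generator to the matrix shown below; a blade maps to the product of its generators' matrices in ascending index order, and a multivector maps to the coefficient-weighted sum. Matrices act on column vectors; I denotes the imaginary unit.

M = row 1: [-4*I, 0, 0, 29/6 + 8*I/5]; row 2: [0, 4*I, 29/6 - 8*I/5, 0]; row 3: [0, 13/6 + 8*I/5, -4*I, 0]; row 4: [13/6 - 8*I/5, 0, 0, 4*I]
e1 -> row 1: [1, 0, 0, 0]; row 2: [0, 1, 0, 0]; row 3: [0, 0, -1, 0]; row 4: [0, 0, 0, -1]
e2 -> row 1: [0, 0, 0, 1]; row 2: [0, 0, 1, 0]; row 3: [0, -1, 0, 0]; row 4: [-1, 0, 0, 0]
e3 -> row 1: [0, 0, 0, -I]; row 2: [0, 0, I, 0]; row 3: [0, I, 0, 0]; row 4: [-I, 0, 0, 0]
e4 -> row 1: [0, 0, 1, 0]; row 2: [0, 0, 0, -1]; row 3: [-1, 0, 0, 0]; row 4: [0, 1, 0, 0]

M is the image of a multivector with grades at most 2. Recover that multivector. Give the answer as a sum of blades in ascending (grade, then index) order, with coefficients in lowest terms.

Method: the blade images are trace-orthogonal — tr(rho(e_A) rho(e_B)^-1) = 4 if A = B and 0 otherwise — and rho(e_A)^-1 = (e_A)^2 * rho(e_A) with (e_A)^2 = +1 or -1, so the coefficient of e_A in the preimage is (e_A)^2 * tr(M rho(e_A))/4.
Nonzero projections over blades of grade <= 2: e2: (e2)^2 = -1, tr(M rho(e2)) = -16/3, coefficient 4/3; e12: (e12)^2 = +1, tr(M rho(e12)) = 14, coefficient 7/2; e13: (e13)^2 = +1, tr(M rho(e13)) = -32/5, coefficient -8/5; e23: (e23)^2 = -1, tr(M rho(e23)) = -16, coefficient 4. Every other blade of grade <= 2 projects to 0.
Answer: 4/3*e2 + 7/2*e12 - 8/5*e13 + 4*e23


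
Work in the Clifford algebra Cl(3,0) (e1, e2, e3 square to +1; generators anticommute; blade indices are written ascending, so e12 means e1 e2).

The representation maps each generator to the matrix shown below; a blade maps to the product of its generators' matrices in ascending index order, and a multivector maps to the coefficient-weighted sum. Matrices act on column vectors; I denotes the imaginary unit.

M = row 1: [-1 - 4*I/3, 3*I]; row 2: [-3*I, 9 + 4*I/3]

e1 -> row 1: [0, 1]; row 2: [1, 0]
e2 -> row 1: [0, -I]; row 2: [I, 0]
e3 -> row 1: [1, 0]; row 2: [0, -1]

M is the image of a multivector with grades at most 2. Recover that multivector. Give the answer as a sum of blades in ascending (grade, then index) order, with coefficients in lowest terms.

Method: 1, rho(e1), rho(e2), rho(e3) form a trace-orthogonal basis of the 2x2 complex matrices (tr(X Y) = 2 if X = Y, else 0), so M = m0*1 + m1*rho(e1) + m2*rho(e2) + m3*rho(e3) with m0 = tr(M)/2 = 4, m1 = tr(M rho(e1))/2 = 0, m2 = tr(M rho(e2))/2 = -3, m3 = tr(M rho(e3))/2 = -5 - 4*I/3.
Multiplying table entries, the bivector images are rho(e12) = I*rho(e3), rho(e13) = -I*rho(e2), rho(e23) = I*rho(e1); with real blade coefficients the real parts of m0..m3 are the coefficients of 1, e1, e2, e3 and the imaginary parts give the bivectors (e23: Im m1, e13: -Im m2, e12: Im m3).
Answer: 4 - 3*e2 - 5*e3 - 4/3*e12


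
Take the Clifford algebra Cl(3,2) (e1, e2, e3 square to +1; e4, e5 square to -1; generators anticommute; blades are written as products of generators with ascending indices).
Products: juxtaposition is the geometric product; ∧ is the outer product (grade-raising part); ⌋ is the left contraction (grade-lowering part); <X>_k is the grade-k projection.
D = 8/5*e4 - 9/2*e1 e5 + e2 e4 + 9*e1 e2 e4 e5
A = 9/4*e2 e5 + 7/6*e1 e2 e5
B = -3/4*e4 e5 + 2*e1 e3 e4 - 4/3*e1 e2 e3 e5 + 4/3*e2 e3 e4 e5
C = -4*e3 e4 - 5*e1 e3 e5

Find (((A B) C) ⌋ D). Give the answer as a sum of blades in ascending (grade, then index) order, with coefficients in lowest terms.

step 1: 14/9*e3 + 3*e1 e3 - 27/16*e2 e4 + 3*e3 e4 - 7/8*e1 e2 e4 + 14/9*e1 e3 e4 + 7/3*e2 e3 e4 e5 + 9/2*e1 e2 e3 e4 e5
step 2: -12 - 56/9*e1 - 56/9*e4 + 15*e5 - 12*e1 e4 + 70/9*e1 e5 + 27/4*e2 e3 + 45/2*e2 e4 - 28/3*e2 e5 + 70/9*e4 e5 + 7/2*e1 e2 e3 + 35/3*e1 e2 e4 - 18*e1 e2 e5 + 15*e1 e4 e5 - 35/8*e2 e3 e4 e5 - 135/16*e1 e2 e3 e4 e5
step 3: -229/90 - 135/2*e1 - 1271/9*e2 + 714/5*e4 + 133*e5 - 70*e1 e2 + 84*e1 e4 + 513/2*e1 e5 + 58*e2 e4 + 108*e2 e5 + 135*e1 e2 e4 + 56*e1 e2 e5 - 56*e2 e4 e5 - 108*e1 e2 e4 e5
Answer: -229/90 - 135/2*e1 - 1271/9*e2 + 714/5*e4 + 133*e5 - 70*e1 e2 + 84*e1 e4 + 513/2*e1 e5 + 58*e2 e4 + 108*e2 e5 + 135*e1 e2 e4 + 56*e1 e2 e5 - 56*e2 e4 e5 - 108*e1 e2 e4 e5


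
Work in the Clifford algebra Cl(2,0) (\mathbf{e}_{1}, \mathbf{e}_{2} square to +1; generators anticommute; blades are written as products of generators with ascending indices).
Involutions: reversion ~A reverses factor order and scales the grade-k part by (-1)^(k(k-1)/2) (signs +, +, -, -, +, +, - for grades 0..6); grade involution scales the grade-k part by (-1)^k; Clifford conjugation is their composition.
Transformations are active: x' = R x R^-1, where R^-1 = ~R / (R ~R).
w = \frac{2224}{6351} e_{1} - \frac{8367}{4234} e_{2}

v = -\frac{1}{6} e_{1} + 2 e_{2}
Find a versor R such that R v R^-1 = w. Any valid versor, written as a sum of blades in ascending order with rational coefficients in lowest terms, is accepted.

Since q(v) = q(w) = \frac{145}{36}, the sum R = v + w = \frac{777}{4234} e_{1} + \frac{101}{4234} e_{2} does the job whenever invertible.
Answer: \frac{777}{4234} e_{1} + \frac{101}{4234} e_{2}


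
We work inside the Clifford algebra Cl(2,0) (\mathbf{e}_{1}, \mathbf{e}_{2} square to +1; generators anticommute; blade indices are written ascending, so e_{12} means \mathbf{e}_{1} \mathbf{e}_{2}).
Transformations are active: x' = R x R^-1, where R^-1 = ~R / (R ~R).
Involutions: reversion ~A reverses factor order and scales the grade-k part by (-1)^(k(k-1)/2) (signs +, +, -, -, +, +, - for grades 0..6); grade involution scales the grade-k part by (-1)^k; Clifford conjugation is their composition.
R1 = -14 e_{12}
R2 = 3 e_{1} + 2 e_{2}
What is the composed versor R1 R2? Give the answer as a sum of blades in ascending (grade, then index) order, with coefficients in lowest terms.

Distribute over the terms of R1 (each basis-blade product reordered to ascending indices, repeated generators contracted through their squares):
(-14 e_{12}) R2 = -28 e_{1} + 42 e_{2}
Answer: -28 e_{1} + 42 e_{2}


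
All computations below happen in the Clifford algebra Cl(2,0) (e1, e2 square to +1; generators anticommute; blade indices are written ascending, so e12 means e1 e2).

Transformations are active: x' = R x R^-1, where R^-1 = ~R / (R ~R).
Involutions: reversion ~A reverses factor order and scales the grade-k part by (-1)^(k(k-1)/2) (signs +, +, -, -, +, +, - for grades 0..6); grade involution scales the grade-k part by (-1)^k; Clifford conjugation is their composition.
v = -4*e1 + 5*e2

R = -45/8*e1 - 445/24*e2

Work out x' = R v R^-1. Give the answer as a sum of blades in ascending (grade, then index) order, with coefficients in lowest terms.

~R = -45/8*e1 - 445/24*e2, and R ~R = 108125/288, so R^-1 = ~R / (108125/288).
R v = -1685/24 - 2455/24*e12
Answer: 26399/4325*e1 + 8368/4325*e2


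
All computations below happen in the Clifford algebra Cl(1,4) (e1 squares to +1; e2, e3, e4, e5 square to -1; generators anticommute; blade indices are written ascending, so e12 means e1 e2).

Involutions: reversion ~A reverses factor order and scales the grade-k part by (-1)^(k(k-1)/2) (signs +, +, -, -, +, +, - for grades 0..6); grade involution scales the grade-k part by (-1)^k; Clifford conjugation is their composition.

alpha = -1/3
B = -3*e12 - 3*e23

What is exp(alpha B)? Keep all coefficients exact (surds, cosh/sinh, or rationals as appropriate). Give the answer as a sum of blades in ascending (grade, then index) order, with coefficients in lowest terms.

B^2 term by term: the squares give (-3)^2*(e12)^2 + (-3)^2*(e23)^2 = 9*(+1) + 9*(-1) = 0 (each basis 2-blade squares to minus the product of its generators' squares); cross terms between blades sharing an index anticommute and cancel. So B^2 = 0.
B^2 = 0, so the series truncates immediately: exp(alpha B) = 1 + alpha B (parabolic case).
Answer: 1 + e12 + e23


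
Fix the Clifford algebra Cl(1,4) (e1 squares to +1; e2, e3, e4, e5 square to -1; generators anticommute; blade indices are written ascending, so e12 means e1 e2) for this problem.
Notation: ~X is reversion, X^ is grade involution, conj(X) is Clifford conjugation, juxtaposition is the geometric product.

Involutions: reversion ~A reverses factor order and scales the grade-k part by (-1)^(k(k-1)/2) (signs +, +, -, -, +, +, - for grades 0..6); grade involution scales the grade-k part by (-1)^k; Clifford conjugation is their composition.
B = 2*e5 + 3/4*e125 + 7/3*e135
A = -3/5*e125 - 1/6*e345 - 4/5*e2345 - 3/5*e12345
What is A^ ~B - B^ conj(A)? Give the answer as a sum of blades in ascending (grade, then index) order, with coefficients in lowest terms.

first term: 9/20 - 6/5*e12 + 7/18*e14 - 7/5*e23 - 7/5*e24 + 7/60*e34 + 28/15*e124 - 3/5*e134 + 8/5*e234 - 43/40*e1234
second term: -9/20 - 6/5*e12 + 7/18*e14 - 7/5*e23 - 7/5*e24 + 7/60*e34 + 28/15*e124 - 3/5*e134 + 8/5*e234 + 43/40*e1234
Answer: 9/10 - 43/20*e1234


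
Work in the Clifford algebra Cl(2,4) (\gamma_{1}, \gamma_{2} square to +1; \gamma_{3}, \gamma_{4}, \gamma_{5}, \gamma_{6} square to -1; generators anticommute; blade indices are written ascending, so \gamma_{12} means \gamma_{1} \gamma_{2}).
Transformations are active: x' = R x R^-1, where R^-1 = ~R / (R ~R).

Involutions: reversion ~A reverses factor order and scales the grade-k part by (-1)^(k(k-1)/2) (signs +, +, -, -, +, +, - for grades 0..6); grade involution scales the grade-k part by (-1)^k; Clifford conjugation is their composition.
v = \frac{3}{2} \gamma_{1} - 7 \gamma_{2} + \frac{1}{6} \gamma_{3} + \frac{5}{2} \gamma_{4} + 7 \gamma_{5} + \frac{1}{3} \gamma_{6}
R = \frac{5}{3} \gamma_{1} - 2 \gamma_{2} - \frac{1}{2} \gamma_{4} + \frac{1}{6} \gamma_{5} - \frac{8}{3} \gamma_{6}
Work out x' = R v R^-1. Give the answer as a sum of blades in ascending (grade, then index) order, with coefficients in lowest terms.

~R = \frac{5}{3} \gamma_{1} - 2 \gamma_{2} - \frac{1}{2} \gamma_{4} + \frac{1}{6} \gamma_{5} - \frac{8}{3} \gamma_{6}, and R ~R = -\frac{11}{18}, so R^-1 = ~R / (-\frac{11}{18}).
R v = \frac{629}{36} - \frac{26}{3} \gamma_{12} + \frac{5}{18} \gamma_{13} + \frac{59}{12} \gamma_{14} + \frac{137}{12} \gamma_{15} + \frac{41}{9} \gamma_{16} - \frac{1}{3} \gamma_{23} - \frac{17}{2} \gamma_{24} - \frac{77}{6} \gamma_{25} - \frac{58}{3} \gamma_{26} + \frac{1}{12} \gamma_{34} - \frac{1}{36} \gamma_{35} + \frac{4}{9} \gamma_{36} - \frac{47}{12} \gamma_{45} + \frac{13}{2} \gamma_{46} + \frac{337}{18} \gamma_{56}
Answer: -\frac{6389}{66} \gamma_{1} + \frac{1335}{11} \gamma_{2} - \frac{1}{6} \gamma_{3} + \frac{287}{11} \gamma_{4} - \frac{1091}{66} \gamma_{5} + \frac{5021}{33} \gamma_{6}


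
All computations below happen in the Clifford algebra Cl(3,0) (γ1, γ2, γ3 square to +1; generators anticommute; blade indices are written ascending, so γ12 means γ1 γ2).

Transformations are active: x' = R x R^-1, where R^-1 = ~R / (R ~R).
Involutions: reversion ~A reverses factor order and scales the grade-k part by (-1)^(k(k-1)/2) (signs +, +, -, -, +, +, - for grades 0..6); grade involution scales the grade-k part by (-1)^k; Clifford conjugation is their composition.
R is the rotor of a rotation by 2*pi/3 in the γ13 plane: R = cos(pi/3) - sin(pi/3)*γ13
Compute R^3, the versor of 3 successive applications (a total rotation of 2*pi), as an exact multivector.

The rotor phase is half the rotation angle and phases add under composition, so 3 steps in the γ13 plane accumulate phase 3*(pi/3) = pi: R^3 = cos(pi) - sin(pi)*γ13.
cos(pi) = -1 and sin(pi) = 0, so R^3 = -1. The total rotation 2*pi is 1 full turn, so every vector returns to itself, yet the rotor is -1, on the OTHER sheet of the double cover (an odd number of 2*pi turns).
Answer: -1


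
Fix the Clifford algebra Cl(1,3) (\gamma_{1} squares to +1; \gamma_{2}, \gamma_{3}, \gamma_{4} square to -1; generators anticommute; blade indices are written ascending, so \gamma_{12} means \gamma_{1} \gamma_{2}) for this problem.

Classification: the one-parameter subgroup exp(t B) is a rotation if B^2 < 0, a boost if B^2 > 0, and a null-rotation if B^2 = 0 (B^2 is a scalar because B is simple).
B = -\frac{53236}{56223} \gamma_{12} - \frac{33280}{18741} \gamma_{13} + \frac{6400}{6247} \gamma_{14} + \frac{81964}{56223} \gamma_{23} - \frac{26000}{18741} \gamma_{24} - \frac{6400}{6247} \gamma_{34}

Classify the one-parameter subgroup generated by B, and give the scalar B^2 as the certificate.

B^2 term by term: the squares give (-\frac{53236}{56223})^2*(\gamma_{12})^2 + (-\frac{33280}{18741})^2*(\gamma_{13})^2 + (\frac{6400}{6247})^2*(\gamma_{14})^2 + (\frac{81964}{56223})^2*(\gamma_{23})^2 + (-\frac{26000}{18741})^2*(\gamma_{24})^2 + (-\frac{6400}{6247})^2*(\gamma_{34})^2 = \frac{2834071696}{3161025729}*(+1) + \frac{1107558400}{351225081}*(+1) + \frac{40960000}{39025009}*(+1) + \frac{6718097296}{3161025729}*(-1) + \frac{676000000}{351225081}*(-1) + \frac{40960000}{39025009}*(-1) = 0 (each basis 2-blade squares to minus the product of its generators' squares); cross terms between blades sharing an index anticommute and cancel; the commuting (index-disjoint) pairs give grade-4 terms 2*c*c'*(blade product), which cancel blade by blade — \gamma_{1234}: \frac{681420800}{351225081} - \frac{1730560000}{351225081} + \frac{1049139200}{351225081} = 0 — confirming B is simple. So B^2 = 0.
Answer: null-rotation, certificate B^2 = 0. Check the certificate: B^2 = 0, and that sign is decisive whatever form B takes.


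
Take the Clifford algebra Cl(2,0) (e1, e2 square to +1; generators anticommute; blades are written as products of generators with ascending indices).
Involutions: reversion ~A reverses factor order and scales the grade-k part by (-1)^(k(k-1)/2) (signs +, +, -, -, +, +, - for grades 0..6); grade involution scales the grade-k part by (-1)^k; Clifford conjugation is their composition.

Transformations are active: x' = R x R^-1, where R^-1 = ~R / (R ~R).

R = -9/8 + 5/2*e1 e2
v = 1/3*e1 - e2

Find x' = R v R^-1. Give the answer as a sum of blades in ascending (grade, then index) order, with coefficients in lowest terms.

~R = -9/8 - 5/2*e1 e2, and R ~R = 481/64, so R^-1 = ~R / (481/64).
R v = -23/8*e1 + 7/24*e2
Answer: 761/1443*e1 + 439/481*e2


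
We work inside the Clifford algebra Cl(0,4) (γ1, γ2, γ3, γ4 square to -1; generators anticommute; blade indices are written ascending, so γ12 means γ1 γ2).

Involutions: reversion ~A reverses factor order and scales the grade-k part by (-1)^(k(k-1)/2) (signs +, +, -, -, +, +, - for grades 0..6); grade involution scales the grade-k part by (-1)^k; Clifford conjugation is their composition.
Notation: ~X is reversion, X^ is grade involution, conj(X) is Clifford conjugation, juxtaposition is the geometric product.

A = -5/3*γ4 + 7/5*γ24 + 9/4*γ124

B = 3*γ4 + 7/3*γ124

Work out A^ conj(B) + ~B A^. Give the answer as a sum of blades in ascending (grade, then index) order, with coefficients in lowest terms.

first term: -1/4 - 49/15*γ1 + 21/5*γ2 - 383/36*γ12
second term: 1/4 + 49/15*γ1 + 21/5*γ2 + 383/36*γ12
Answer: 42/5*γ2


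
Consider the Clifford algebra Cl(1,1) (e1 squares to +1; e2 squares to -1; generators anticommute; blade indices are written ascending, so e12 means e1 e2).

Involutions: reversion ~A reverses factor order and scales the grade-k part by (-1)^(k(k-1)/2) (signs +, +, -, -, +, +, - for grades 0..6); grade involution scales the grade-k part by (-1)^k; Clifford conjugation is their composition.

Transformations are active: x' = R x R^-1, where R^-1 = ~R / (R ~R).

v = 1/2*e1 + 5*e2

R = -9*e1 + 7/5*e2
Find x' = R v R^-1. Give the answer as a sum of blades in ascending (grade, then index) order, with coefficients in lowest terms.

~R = -9*e1 + 7/5*e2, and R ~R = 1976/25, so R^-1 = ~R / (1976/25).
R v = -23/2 - 457/10*e12
Answer: 4187/1976*e1 - 10685/1976*e2


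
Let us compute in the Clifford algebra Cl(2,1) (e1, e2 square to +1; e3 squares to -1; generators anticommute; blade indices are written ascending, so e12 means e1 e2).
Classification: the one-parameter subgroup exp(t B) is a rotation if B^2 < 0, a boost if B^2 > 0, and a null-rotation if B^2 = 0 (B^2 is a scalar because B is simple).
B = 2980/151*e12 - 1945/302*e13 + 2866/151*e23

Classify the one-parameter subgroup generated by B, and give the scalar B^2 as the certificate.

B^2 term by term: the squares give (2980/151)^2*(e12)^2 + (-1945/302)^2*(e13)^2 + (2866/151)^2*(e23)^2 = 8880400/22801*(-1) + 3783025/91204*(+1) + 8213956/22801*(+1) = 49/4 (each basis 2-blade squares to minus the product of its generators' squares); cross terms between blades sharing an index anticommute and cancel. So B^2 = 49/4.
Answer: boost, certificate B^2 = 49/4. No conjugation can change B^2 = 49/4; the sign gives the class.


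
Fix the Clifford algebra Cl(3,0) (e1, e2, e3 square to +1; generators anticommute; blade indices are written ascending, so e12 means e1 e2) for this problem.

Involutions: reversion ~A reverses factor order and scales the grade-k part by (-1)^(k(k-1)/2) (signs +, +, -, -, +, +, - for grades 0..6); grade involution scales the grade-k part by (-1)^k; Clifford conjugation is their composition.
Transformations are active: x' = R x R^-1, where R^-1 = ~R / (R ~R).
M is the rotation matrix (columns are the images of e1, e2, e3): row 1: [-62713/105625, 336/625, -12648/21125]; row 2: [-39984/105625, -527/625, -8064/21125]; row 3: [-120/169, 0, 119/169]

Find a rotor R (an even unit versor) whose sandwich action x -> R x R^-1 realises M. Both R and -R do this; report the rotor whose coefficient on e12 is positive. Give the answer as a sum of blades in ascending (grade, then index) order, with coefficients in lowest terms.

Method: write R = a + b12*e12 + b13*e13 + b23*e23 with a^2 + b12^2 + b13^2 + b23^2 = 1 (so R^-1 = ~R). Expanding the columns R e_j ~R gives tr M = 4a^2 - 1 and, from the antisymmetric part, M21 - M12 = -4a*b12, M13 - M31 = 4a*b13, M32 - M23 = -4a*b23.
Here tr M = -77401/105625, so a^2 = (1 + tr M)/4 = 7056/105625 and a = ±84/325. Taking a = 84/325: M21 - M12 = -96768/105625, M13 - M31 = 2352/21125, M32 - M23 = 8064/21125, giving b12 = 288/325, b13 = 7/65, b23 = -24/65, i.e. R = 84/325 + 288/325*e12 + 7/65*e13 - 24/65*e23.
Its e12 coefficient is already positive.
Answer: 84/325 + 288/325*e12 + 7/65*e13 - 24/65*e23. Uniqueness: Spin(3) -> SO(3) maps R and -R to the same rotation of trace -77401/105625; fixing the sign of the e12 coefficient removes the ambiguity.


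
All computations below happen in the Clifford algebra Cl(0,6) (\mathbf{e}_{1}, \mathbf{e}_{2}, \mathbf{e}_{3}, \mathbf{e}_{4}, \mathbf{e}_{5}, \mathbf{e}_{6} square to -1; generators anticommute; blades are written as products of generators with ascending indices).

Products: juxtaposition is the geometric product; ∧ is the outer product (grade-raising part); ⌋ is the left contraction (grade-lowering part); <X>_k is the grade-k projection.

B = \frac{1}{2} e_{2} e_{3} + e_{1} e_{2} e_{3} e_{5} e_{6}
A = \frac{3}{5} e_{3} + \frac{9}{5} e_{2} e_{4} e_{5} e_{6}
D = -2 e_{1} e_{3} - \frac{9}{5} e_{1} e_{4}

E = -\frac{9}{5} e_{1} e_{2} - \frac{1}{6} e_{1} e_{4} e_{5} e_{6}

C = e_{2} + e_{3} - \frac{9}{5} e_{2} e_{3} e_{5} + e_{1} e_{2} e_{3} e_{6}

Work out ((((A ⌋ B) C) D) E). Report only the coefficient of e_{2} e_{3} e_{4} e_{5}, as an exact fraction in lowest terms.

step 1: \frac{3}{10} e_{2} - \frac{3}{5} e_{1} e_{2} e_{5} e_{6}
step 2: -\frac{3}{10} + \frac{3}{10} e_{2} e_{3} - \frac{3}{50} e_{3} e_{5} - \frac{39}{50} e_{1} e_{3} e_{6} + \frac{3}{5} e_{1} e_{5} e_{6} - \frac{3}{5} e_{1} e_{2} e_{3} e_{5} e_{6}
step 3: -\frac{39}{25} e_{6} + \frac{3}{5} e_{1} e_{2} + \frac{3}{5} e_{1} e_{3} + \frac{27}{50} e_{1} e_{4} + \frac{3}{25} e_{1} e_{5} + \frac{6}{5} e_{2} e_{5} e_{6} + \frac{351}{250} e_{3} e_{4} e_{6} + \frac{6}{5} e_{3} e_{5} e_{6} + \frac{27}{25} e_{4} e_{5} e_{6} - \frac{27}{50} e_{1} e_{2} e_{3} e_{4} - \frac{27}{250} e_{1} e_{3} e_{4} e_{5} - \frac{27}{25} e_{2} e_{3} e_{4} e_{5} e_{6}
step 4: \frac{27}{25} + \frac{9}{50} e_{1} + \frac{27}{25} e_{2} e_{3} + \frac{243}{250} e_{2} e_{4} + \frac{27}{125} e_{2} e_{5} - \frac{243}{250} e_{3} e_{4} - \frac{9}{500} e_{3} e_{6} - \frac{1}{50} e_{4} e_{6} + \frac{9}{100} e_{5} e_{6} - \frac{9}{50} e_{1} e_{2} e_{3} - \frac{1}{5} e_{1} e_{2} e_{4} + \frac{351}{125} e_{1} e_{2} e_{6} - \frac{1}{5} e_{1} e_{3} e_{4} + \frac{117}{500} e_{1} e_{3} e_{5} + \frac{13}{50} e_{1} e_{4} e_{5} - \frac{54}{25} e_{1} e_{5} e_{6} - \frac{243}{1250} e_{2} e_{3} e_{4} e_{5} - \frac{9}{100} e_{2} e_{3} e_{5} e_{6} - \frac{1}{10} e_{2} e_{4} e_{5} e_{6} - \frac{1}{10} e_{3} e_{4} e_{5} e_{6} - \frac{3159}{1250} e_{1} e_{2} e_{3} e_{4} e_{6} - \frac{54}{25} e_{1} e_{2} e_{3} e_{5} e_{6} - \frac{243}{125} e_{1} e_{2} e_{4} e_{5} e_{6} + \frac{243}{125} e_{1} e_{3} e_{4} e_{5} e_{6}
Answer: -\frac{243}{1250}


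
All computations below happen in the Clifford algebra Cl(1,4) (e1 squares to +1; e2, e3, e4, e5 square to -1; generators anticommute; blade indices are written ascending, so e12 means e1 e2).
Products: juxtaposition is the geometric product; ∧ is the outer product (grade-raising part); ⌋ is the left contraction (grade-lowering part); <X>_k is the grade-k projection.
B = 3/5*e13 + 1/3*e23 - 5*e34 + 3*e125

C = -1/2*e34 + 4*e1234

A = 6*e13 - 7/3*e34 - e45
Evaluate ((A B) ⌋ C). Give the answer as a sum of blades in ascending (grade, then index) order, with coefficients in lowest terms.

step 1: -121/15 + 2*e12 + 143/5*e14 - 7/9*e24 + 5*e35 + 3*e124 + 18*e235 - 3/5*e1345 - 1/3*e2345 - 7*e12345
step 2: 12*e3 - 28/9*e13 + 572/5*e23 + 361/30*e34 - 484/15*e1234
Answer: 12*e3 - 28/9*e13 + 572/5*e23 + 361/30*e34 - 484/15*e1234


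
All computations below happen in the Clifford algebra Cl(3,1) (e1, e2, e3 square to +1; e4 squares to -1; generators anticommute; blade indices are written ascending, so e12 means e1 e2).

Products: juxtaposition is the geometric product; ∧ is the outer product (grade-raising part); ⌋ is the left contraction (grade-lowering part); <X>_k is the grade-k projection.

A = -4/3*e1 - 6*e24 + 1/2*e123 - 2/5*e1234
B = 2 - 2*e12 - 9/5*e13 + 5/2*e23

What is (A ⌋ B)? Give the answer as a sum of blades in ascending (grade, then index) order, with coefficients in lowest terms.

step 1: 8/3*e2 + 12/5*e3
Answer: 8/3*e2 + 12/5*e3


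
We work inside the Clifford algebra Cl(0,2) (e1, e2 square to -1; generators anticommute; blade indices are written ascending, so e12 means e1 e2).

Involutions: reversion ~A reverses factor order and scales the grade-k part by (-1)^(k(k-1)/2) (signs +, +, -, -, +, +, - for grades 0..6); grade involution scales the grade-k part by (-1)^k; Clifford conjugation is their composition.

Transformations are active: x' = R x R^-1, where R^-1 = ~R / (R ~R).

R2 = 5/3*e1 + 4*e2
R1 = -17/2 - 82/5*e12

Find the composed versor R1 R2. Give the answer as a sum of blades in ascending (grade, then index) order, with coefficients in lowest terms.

Distribute over the terms of R1 (each basis-blade product reordered to ascending indices, repeated generators contracted through their squares):
(-17/2) R2 = -85/6*e1 - 34*e2
(-82/5*e12) R2 = 328/5*e1 - 82/3*e2
Summing the partial products and collecting blades:
Answer: 1543/30*e1 - 184/3*e2


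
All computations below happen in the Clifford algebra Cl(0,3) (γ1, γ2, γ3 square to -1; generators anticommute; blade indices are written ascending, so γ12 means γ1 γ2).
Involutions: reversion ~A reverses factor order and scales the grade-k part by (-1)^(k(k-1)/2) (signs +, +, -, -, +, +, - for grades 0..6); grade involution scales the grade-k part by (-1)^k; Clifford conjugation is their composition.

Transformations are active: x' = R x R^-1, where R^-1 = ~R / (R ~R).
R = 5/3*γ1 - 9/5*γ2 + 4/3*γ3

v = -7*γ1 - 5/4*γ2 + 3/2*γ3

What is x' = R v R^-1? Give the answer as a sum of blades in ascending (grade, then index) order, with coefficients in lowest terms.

~R = 5/3*γ1 - 9/5*γ2 + 4/3*γ3, and R ~R = -1754/225, so R^-1 = ~R / (-1754/225).
R v = 89/12 - 881/60*γ12 + 71/6*γ13 - 31/30*γ23
Answer: 13431/3508*γ1 + 4100/877*γ2 - 7081/1754*γ3


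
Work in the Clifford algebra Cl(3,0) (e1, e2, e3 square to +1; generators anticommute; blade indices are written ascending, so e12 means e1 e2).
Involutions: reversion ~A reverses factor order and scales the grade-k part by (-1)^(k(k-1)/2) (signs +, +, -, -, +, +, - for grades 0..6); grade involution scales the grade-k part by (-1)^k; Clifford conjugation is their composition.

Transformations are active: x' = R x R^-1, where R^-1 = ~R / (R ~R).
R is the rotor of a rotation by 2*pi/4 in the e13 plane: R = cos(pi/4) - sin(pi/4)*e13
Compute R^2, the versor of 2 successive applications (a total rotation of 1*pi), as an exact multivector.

Because a rotor carries half the rotation angle, composing 2 copies of this e13-plane rotor multiplies the phase: 2*(pi/4) = pi/2, hence R^2 = cos(pi/2) - sin(pi/2)*e13.
cos(pi/2) = 0 and sin(pi/2) = 1, so R^2 = -e13. The net rotation is 1*pi; the rotor keeps the half-angle phase exactly.
Answer: -e13


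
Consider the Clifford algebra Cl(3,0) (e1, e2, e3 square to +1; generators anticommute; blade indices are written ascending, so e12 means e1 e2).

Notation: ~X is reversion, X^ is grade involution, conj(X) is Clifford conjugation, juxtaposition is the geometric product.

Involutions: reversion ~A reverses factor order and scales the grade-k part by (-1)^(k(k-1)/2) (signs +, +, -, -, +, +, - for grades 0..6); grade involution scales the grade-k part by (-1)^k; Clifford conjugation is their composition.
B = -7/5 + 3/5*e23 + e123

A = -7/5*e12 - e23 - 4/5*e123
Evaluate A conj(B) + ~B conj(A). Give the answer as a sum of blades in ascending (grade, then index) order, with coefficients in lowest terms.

first term: 1/5 + 13/25*e1 + 7/5*e3 + 49/25*e12 + 21/25*e13 + 7/5*e23 + 28/25*e123
second term: -1/5 + 13/25*e1 + 7/5*e3 - 49/25*e12 + 21/25*e13 - 7/5*e23 + 28/25*e123
Answer: 26/25*e1 + 14/5*e3 + 42/25*e13 + 56/25*e123


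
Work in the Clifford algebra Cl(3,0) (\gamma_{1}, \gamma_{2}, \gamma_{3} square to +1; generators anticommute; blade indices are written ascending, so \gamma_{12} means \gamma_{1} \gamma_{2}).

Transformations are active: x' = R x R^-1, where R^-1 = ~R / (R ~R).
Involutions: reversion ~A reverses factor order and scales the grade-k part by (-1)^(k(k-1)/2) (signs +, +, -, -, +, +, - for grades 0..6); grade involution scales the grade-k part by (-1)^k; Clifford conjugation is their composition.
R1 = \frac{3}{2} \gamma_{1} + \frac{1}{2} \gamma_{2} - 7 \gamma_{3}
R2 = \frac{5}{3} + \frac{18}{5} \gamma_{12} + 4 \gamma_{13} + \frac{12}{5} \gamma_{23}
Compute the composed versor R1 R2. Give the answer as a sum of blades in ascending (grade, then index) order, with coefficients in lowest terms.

Distribute over the terms of R1 (each basis-blade product reordered to ascending indices, repeated generators contracted through their squares):
(\frac{3}{2} \gamma_{1}) R2 = \frac{5}{2} \gamma_{1} + \frac{27}{5} \gamma_{2} + 6 \gamma_{3} + \frac{18}{5} \gamma_{123}
(\frac{1}{2} \gamma_{2}) R2 = -\frac{9}{5} \gamma_{1} + \frac{5}{6} \gamma_{2} + \frac{6}{5} \gamma_{3} - 2 \gamma_{123}
(-7 \gamma_{3}) R2 = 28 \gamma_{1} + \frac{84}{5} \gamma_{2} - \frac{35}{3} \gamma_{3} - \frac{126}{5} \gamma_{123}
Summing the partial products and collecting blades:
Answer: \frac{287}{10} \gamma_{1} + \frac{691}{30} \gamma_{2} - \frac{67}{15} \gamma_{3} - \frac{118}{5} \gamma_{123}


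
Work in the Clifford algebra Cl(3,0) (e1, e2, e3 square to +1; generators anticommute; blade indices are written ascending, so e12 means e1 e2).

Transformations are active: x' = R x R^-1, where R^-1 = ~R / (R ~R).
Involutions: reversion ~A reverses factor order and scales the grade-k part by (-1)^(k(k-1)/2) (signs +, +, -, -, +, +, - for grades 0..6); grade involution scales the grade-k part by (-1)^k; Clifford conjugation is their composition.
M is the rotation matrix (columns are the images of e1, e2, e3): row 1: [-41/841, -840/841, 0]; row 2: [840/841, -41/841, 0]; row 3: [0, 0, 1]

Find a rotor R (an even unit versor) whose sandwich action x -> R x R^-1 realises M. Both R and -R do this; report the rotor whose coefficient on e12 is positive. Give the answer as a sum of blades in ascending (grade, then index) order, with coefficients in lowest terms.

Method: write R = a + b12*e12 + b13*e13 + b23*e23 with a^2 + b12^2 + b13^2 + b23^2 = 1 (so R^-1 = ~R). Expanding the columns R e_j ~R gives tr M = 4a^2 - 1 and, from the antisymmetric part, M21 - M12 = -4a*b12, M13 - M31 = 4a*b13, M32 - M23 = -4a*b23.
Here tr M = 759/841, so a^2 = (1 + tr M)/4 = 400/841 and a = ±20/29. Taking a = 20/29: M21 - M12 = 1680/841, M13 - M31 = 0, M32 - M23 = 0, giving b12 = -21/29, b13 = 0, b23 = 0, i.e. R = 20/29 - 21/29*e12.
Its e12 coefficient is negative, so report the other preimage -R.
Answer: -20/29 + 21/29*e12. Why the constraint matters: R and -R act identically through the sandwich — M has trace 759/841 either way — so only the sign condition on e12 picks one of the two preimages.


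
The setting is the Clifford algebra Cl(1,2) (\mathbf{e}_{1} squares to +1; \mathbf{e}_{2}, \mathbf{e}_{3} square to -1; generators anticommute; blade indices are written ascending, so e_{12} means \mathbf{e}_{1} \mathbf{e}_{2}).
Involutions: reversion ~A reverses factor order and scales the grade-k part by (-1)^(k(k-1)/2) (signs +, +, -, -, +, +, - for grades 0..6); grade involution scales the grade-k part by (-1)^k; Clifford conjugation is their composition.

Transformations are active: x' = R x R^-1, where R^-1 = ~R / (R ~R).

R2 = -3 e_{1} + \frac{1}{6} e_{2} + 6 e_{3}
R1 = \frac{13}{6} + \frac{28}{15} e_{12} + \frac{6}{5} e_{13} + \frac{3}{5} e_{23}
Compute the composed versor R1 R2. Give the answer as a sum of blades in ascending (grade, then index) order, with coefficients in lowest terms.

Distribute over the terms of R2 (each basis-blade product reordered to ascending indices, repeated generators contracted through their squares):
R1 (-3 e_{1}) = -\frac{13}{2} e_{1} + \frac{28}{5} e_{2} + \frac{18}{5} e_{3} - \frac{9}{5} e_{123}
R1 (\frac{1}{6} e_{2}) = -\frac{14}{45} e_{1} + \frac{13}{36} e_{2} + \frac{1}{10} e_{3} - \frac{1}{5} e_{123}
R1 (6 e_{3}) = -\frac{36}{5} e_{1} - \frac{18}{5} e_{2} + 13 e_{3} + \frac{56}{5} e_{123}
Summing the partial products and collecting blades:
Answer: -\frac{1261}{90} e_{1} + \frac{85}{36} e_{2} + \frac{167}{10} e_{3} + \frac{46}{5} e_{123}


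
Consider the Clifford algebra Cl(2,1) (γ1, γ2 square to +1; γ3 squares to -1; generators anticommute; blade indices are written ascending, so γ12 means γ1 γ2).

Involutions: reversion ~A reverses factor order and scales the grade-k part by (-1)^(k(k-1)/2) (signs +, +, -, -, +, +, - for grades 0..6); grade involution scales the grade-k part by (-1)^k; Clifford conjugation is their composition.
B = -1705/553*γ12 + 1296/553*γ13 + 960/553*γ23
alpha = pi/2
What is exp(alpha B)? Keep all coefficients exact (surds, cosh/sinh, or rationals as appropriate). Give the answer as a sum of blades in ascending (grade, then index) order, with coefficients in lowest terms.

B^2 term by term: the squares give (-1705/553)^2*(γ12)^2 + (1296/553)^2*(γ13)^2 + (960/553)^2*(γ23)^2 = 2907025/305809*(-1) + 1679616/305809*(+1) + 921600/305809*(+1) = -1 (each basis 2-blade squares to minus the product of its generators' squares); cross terms between blades sharing an index anticommute and cancel. So B^2 = -1.
B^2 = -1 — the negative square puts this in the circular regime; l = 1, alpha*l = pi/2, so exp(alpha B) = cos(pi/2) + (sin(pi/2)/1)*B = 0 + (1)*B.
Answer: -1705/553*γ12 + 1296/553*γ13 + 960/553*γ23
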